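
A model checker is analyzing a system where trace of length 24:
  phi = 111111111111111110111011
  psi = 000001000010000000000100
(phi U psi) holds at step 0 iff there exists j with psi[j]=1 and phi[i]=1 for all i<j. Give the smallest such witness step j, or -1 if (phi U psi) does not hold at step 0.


(phi U psi) at 0: need smallest j with psi[j]=1 and phi[i]=1 for all i in [0,j).
Scan from step 0:
  step 0: phi=1, psi=0 -> continue
  step 1: phi=1, psi=0 -> continue
  step 2: phi=1, psi=0 -> continue
  step 3: phi=1, psi=0 -> continue
  step 5: psi=1 and phi held for [0,5) -> witness found
Witness step = 5

5


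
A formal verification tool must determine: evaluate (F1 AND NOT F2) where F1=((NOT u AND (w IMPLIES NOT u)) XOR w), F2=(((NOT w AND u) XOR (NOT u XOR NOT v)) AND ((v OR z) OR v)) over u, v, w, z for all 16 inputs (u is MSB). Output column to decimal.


F1 = ((NOT u AND (w IMPLIES NOT u)) XOR w)
F2 = (((NOT w AND u) XOR (NOT u XOR NOT v)) AND ((v OR z) OR v))
Counterexample to F1=>F2 is where F1=1 and F2=0.
Evaluate each row (bits = u,v,w,z, MSB first):
  row 0 [0000]: F1=1 F2=0 -> F1&~F2 -> 1
  row 1 [0001]: F1=1 F2=0 -> F1&~F2 -> 1
  row 2 [0010]: F1=0 F2=0 -> F1&~F2 -> 0
  row 3 [0011]: F1=0 F2=0 -> F1&~F2 -> 0
  row 4 [0100]: F1=1 F2=1 -> F1&~F2 -> 0
  row 5 [0101]: F1=1 F2=1 -> F1&~F2 -> 0
  row 6 [0110]: F1=0 F2=1 -> F1&~F2 -> 0
  row 7 [0111]: F1=0 F2=1 -> F1&~F2 -> 0
  row 8 [1000]: F1=0 F2=0 -> F1&~F2 -> 0
  row 9 [1001]: F1=0 F2=0 -> F1&~F2 -> 0
  row 10 [1010]: F1=1 F2=0 -> F1&~F2 -> 1
  row 11 [1011]: F1=1 F2=1 -> F1&~F2 -> 0
  row 12 [1100]: F1=0 F2=1 -> F1&~F2 -> 0
  row 13 [1101]: F1=0 F2=1 -> F1&~F2 -> 0
  row 14 [1110]: F1=1 F2=0 -> F1&~F2 -> 1
  row 15 [1111]: F1=1 F2=0 -> F1&~F2 -> 1
Full result column, 4 rows per line (u,v fixed per line; w,z runs 00..11 left to right):
  rows 0-3 [u,v=00]: 1100  = hex C
  rows 4-7 [u,v=01]: 0000  = hex 0
  rows 8-11 [u,v=10]: 0010  = hex 2
  rows 12-15 [u,v=11]: 0011  = hex 3
Counterexample vector (row 0 .. row 15) = 1100000000100011
Output column grouped in 4s = 1100 0000 0010 0011 = 0xC023
Convert to decimal digit by digit (value = value*16 + digit):
  C -> 12
  12*16 + 0 = 192
  192*16 + 2 = 3074
  3074*16 + 3 = 49187
Decimal = 49187

49187


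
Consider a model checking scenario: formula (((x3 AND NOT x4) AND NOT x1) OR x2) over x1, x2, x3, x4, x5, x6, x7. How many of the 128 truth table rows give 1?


Formula: (((x3 AND NOT x4) AND NOT x1) OR x2) over 7 vars (128 rows)
Evaluate each row (x1, x2, x3, x4, x5, x6, x7 as bits, MSB first):
  row 0 [0000000]: (((0 AND NOT 0) AND NOT 0) OR 0) -> 0
  row 1 [0000001]: (((0 AND NOT 0) AND NOT 0) OR 0) -> 0
  row 2 [0000010]: (((0 AND NOT 0) AND NOT 0) OR 0) -> 0
  row 3 [0000011]: (((0 AND NOT 0) AND NOT 0) OR 0) -> 0
  row 4 [0000100]: (((0 AND NOT 0) AND NOT 0) OR 0) -> 0
  (every remaining row is evaluated the same way; all 128 results are listed next)
Full result column, 8 rows per line (x1,x2,x3,x4 fixed per line; x5,x6,x7 runs 000..111 left to right):
  rows 0-7 [x1,x2,x3,x4=0000]: 00000000  (ones: 0)
  rows 8-15 [x1,x2,x3,x4=0001]: 00000000  (ones: 0)
  rows 16-23 [x1,x2,x3,x4=0010]: 11111111  (ones: 8)
  rows 24-31 [x1,x2,x3,x4=0011]: 00000000  (ones: 0)
  rows 32-39 [x1,x2,x3,x4=0100]: 11111111  (ones: 8)
  rows 40-47 [x1,x2,x3,x4=0101]: 11111111  (ones: 8)
  rows 48-55 [x1,x2,x3,x4=0110]: 11111111  (ones: 8)
  rows 56-63 [x1,x2,x3,x4=0111]: 11111111  (ones: 8)
  rows 64-71 [x1,x2,x3,x4=1000]: 00000000  (ones: 0)
  rows 72-79 [x1,x2,x3,x4=1001]: 00000000  (ones: 0)
  rows 80-87 [x1,x2,x3,x4=1010]: 00000000  (ones: 0)
  rows 88-95 [x1,x2,x3,x4=1011]: 00000000  (ones: 0)
  rows 96-103 [x1,x2,x3,x4=1100]: 11111111  (ones: 8)
  rows 104-111 [x1,x2,x3,x4=1101]: 11111111  (ones: 8)
  rows 112-119 [x1,x2,x3,x4=1110]: 11111111  (ones: 8)
  rows 120-127 [x1,x2,x3,x4=1111]: 11111111  (ones: 8)
Count of 1-rows = 0+0+8+0+8+8+8+8+0+0+0+0+8+8+8+8 = 72

72


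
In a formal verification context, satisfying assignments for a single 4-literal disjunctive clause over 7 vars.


Step 1: Total=2^7=128
Step 2: Unsat when all 4 false: 2^3=8
Step 3: Sat=128-8=120

120


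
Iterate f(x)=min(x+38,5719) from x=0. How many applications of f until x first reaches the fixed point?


Step 1: x=0, cap=5719, increment=38
Step 2: x grows by 38 each step until capped at 5719; fixed point is x=5719
Step 3: iterations = ceil(5719/38) = 151

151


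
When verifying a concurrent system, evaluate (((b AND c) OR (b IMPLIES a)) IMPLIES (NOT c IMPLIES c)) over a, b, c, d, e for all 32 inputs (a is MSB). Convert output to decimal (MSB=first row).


Formula: (((b AND c) OR (b IMPLIES a)) IMPLIES (NOT c IMPLIES c)) over a, b, c, d, e (32 rows)
Evaluate each row (bits = a,b,c,d,e, MSB first):
  row 0 [00000]: (((0 AND 0) OR (0 IMPLIES 0)) IMPLIES (NOT 0 IMPLIES 0)) -> 0
  row 1 [00001]: (((0 AND 0) OR (0 IMPLIES 0)) IMPLIES (NOT 0 IMPLIES 0)) -> 0
  row 2 [00010]: (((0 AND 0) OR (0 IMPLIES 0)) IMPLIES (NOT 0 IMPLIES 0)) -> 0
  row 3 [00011]: (((0 AND 0) OR (0 IMPLIES 0)) IMPLIES (NOT 0 IMPLIES 0)) -> 0
  row 4 [00100]: (((0 AND 1) OR (0 IMPLIES 0)) IMPLIES (NOT 1 IMPLIES 1)) -> 1
  row 5 [00101]: (((0 AND 1) OR (0 IMPLIES 0)) IMPLIES (NOT 1 IMPLIES 1)) -> 1
  row 6 [00110]: (((0 AND 1) OR (0 IMPLIES 0)) IMPLIES (NOT 1 IMPLIES 1)) -> 1
  row 7 [00111]: (((0 AND 1) OR (0 IMPLIES 0)) IMPLIES (NOT 1 IMPLIES 1)) -> 1
  row 8 [01000]: (((1 AND 0) OR (1 IMPLIES 0)) IMPLIES (NOT 0 IMPLIES 0)) -> 1
  row 9 [01001]: (((1 AND 0) OR (1 IMPLIES 0)) IMPLIES (NOT 0 IMPLIES 0)) -> 1
  row 10 [01010]: (((1 AND 0) OR (1 IMPLIES 0)) IMPLIES (NOT 0 IMPLIES 0)) -> 1
  row 11 [01011]: (((1 AND 0) OR (1 IMPLIES 0)) IMPLIES (NOT 0 IMPLIES 0)) -> 1
  row 12 [01100]: (((1 AND 1) OR (1 IMPLIES 0)) IMPLIES (NOT 1 IMPLIES 1)) -> 1
  row 13 [01101]: (((1 AND 1) OR (1 IMPLIES 0)) IMPLIES (NOT 1 IMPLIES 1)) -> 1
  row 14 [01110]: (((1 AND 1) OR (1 IMPLIES 0)) IMPLIES (NOT 1 IMPLIES 1)) -> 1
  row 15 [01111]: (((1 AND 1) OR (1 IMPLIES 0)) IMPLIES (NOT 1 IMPLIES 1)) -> 1
  row 16 [10000]: (((0 AND 0) OR (0 IMPLIES 1)) IMPLIES (NOT 0 IMPLIES 0)) -> 0
  row 17 [10001]: (((0 AND 0) OR (0 IMPLIES 1)) IMPLIES (NOT 0 IMPLIES 0)) -> 0
  row 18 [10010]: (((0 AND 0) OR (0 IMPLIES 1)) IMPLIES (NOT 0 IMPLIES 0)) -> 0
  row 19 [10011]: (((0 AND 0) OR (0 IMPLIES 1)) IMPLIES (NOT 0 IMPLIES 0)) -> 0
  row 20 [10100]: (((0 AND 1) OR (0 IMPLIES 1)) IMPLIES (NOT 1 IMPLIES 1)) -> 1
  row 21 [10101]: (((0 AND 1) OR (0 IMPLIES 1)) IMPLIES (NOT 1 IMPLIES 1)) -> 1
  row 22 [10110]: (((0 AND 1) OR (0 IMPLIES 1)) IMPLIES (NOT 1 IMPLIES 1)) -> 1
  row 23 [10111]: (((0 AND 1) OR (0 IMPLIES 1)) IMPLIES (NOT 1 IMPLIES 1)) -> 1
  row 24 [11000]: (((1 AND 0) OR (1 IMPLIES 1)) IMPLIES (NOT 0 IMPLIES 0)) -> 0
  row 25 [11001]: (((1 AND 0) OR (1 IMPLIES 1)) IMPLIES (NOT 0 IMPLIES 0)) -> 0
  row 26 [11010]: (((1 AND 0) OR (1 IMPLIES 1)) IMPLIES (NOT 0 IMPLIES 0)) -> 0
  row 27 [11011]: (((1 AND 0) OR (1 IMPLIES 1)) IMPLIES (NOT 0 IMPLIES 0)) -> 0
  row 28 [11100]: (((1 AND 1) OR (1 IMPLIES 1)) IMPLIES (NOT 1 IMPLIES 1)) -> 1
  row 29 [11101]: (((1 AND 1) OR (1 IMPLIES 1)) IMPLIES (NOT 1 IMPLIES 1)) -> 1
  row 30 [11110]: (((1 AND 1) OR (1 IMPLIES 1)) IMPLIES (NOT 1 IMPLIES 1)) -> 1
  row 31 [11111]: (((1 AND 1) OR (1 IMPLIES 1)) IMPLIES (NOT 1 IMPLIES 1)) -> 1
Full result column, 4 rows per line (a,b,c fixed per line; d,e runs 00..11 left to right):
  rows 0-3 [a,b,c=000]: 0000  = hex 0
  rows 4-7 [a,b,c=001]: 1111  = hex F
  rows 8-11 [a,b,c=010]: 1111  = hex F
  rows 12-15 [a,b,c=011]: 1111  = hex F
  rows 16-19 [a,b,c=100]: 0000  = hex 0
  rows 20-23 [a,b,c=101]: 1111  = hex F
  rows 24-27 [a,b,c=110]: 0000  = hex 0
  rows 28-31 [a,b,c=111]: 1111  = hex F
Output column (row 0 .. row 31) = 00001111111111110000111100001111
Output column grouped in 4s = 0000 1111 1111 1111 0000 1111 0000 1111 = 0x0FFF0F0F
Convert to decimal digit by digit (value = value*16 + digit):
  0 -> 0
  0*16 + 15 (F) = 15
  15*16 + 15 (F) = 255
  255*16 + 15 (F) = 4095
  4095*16 + 0 = 65520
  65520*16 + 15 (F) = 1048335
  1048335*16 + 0 = 16773360
  16773360*16 + 15 (F) = 268373775
Decimal = 268373775

268373775


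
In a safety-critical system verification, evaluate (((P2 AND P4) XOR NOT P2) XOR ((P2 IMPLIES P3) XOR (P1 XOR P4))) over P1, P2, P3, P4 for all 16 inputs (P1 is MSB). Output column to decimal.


Formula: (((P2 AND P4) XOR NOT P2) XOR ((P2 IMPLIES P3) XOR (P1 XOR P4))) over P1, P2, P3, P4 (16 rows)
Evaluate each row (bits = P1,P2,P3,P4, MSB first):
  row 0 [0000]: (((0 AND 0) XOR NOT 0) XOR ((0 IMPLIES 0) XOR (0 XOR 0))) -> 0
  row 1 [0001]: (((0 AND 1) XOR NOT 0) XOR ((0 IMPLIES 0) XOR (0 XOR 1))) -> 1
  row 2 [0010]: (((0 AND 0) XOR NOT 0) XOR ((0 IMPLIES 1) XOR (0 XOR 0))) -> 0
  row 3 [0011]: (((0 AND 1) XOR NOT 0) XOR ((0 IMPLIES 1) XOR (0 XOR 1))) -> 1
  row 4 [0100]: (((1 AND 0) XOR NOT 1) XOR ((1 IMPLIES 0) XOR (0 XOR 0))) -> 0
  row 5 [0101]: (((1 AND 1) XOR NOT 1) XOR ((1 IMPLIES 0) XOR (0 XOR 1))) -> 0
  row 6 [0110]: (((1 AND 0) XOR NOT 1) XOR ((1 IMPLIES 1) XOR (0 XOR 0))) -> 1
  row 7 [0111]: (((1 AND 1) XOR NOT 1) XOR ((1 IMPLIES 1) XOR (0 XOR 1))) -> 1
  row 8 [1000]: (((0 AND 0) XOR NOT 0) XOR ((0 IMPLIES 0) XOR (1 XOR 0))) -> 1
  row 9 [1001]: (((0 AND 1) XOR NOT 0) XOR ((0 IMPLIES 0) XOR (1 XOR 1))) -> 0
  row 10 [1010]: (((0 AND 0) XOR NOT 0) XOR ((0 IMPLIES 1) XOR (1 XOR 0))) -> 1
  row 11 [1011]: (((0 AND 1) XOR NOT 0) XOR ((0 IMPLIES 1) XOR (1 XOR 1))) -> 0
  row 12 [1100]: (((1 AND 0) XOR NOT 1) XOR ((1 IMPLIES 0) XOR (1 XOR 0))) -> 1
  row 13 [1101]: (((1 AND 1) XOR NOT 1) XOR ((1 IMPLIES 0) XOR (1 XOR 1))) -> 1
  row 14 [1110]: (((1 AND 0) XOR NOT 1) XOR ((1 IMPLIES 1) XOR (1 XOR 0))) -> 0
  row 15 [1111]: (((1 AND 1) XOR NOT 1) XOR ((1 IMPLIES 1) XOR (1 XOR 1))) -> 0
Full result column, 4 rows per line (P1,P2 fixed per line; P3,P4 runs 00..11 left to right):
  rows 0-3 [P1,P2=00]: 0101  = hex 5
  rows 4-7 [P1,P2=01]: 0011  = hex 3
  rows 8-11 [P1,P2=10]: 1010  = hex A
  rows 12-15 [P1,P2=11]: 1100  = hex C
Output column (row 0 .. row 15) = 0101001110101100
Output column grouped in 4s = 0101 0011 1010 1100 = 0x53AC
Convert to decimal digit by digit (value = value*16 + digit):
  5 -> 5
  5*16 + 3 = 83
  83*16 + 10 (A) = 1338
  1338*16 + 12 (C) = 21420
Decimal = 21420

21420


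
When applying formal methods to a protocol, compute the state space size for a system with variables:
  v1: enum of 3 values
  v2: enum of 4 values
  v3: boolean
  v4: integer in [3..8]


State space = product of domain sizes of all variables.
Domain sizes:
  v1 (enum of 3 values): 3
  v2 (enum of 4 values): 4
  v3 (boolean): 2
  v4 (integer in [3..8]): 6
Product = 3 * 4 * 2 * 6 = 144

144


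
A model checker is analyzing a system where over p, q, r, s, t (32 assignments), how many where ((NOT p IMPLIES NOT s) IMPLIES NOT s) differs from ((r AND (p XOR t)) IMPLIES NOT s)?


F1 = ((NOT p IMPLIES NOT s) IMPLIES NOT s)
F2 = ((r AND (p XOR t)) IMPLIES NOT s)
Evaluate both on each of 32 rows (bits = p,q,r,s,t):
  row 0 [00000]: F1=1 F2=1 -> 0
  row 1 [00001]: F1=1 F2=1 -> 0
  row 2 [00010]: F1=1 F2=1 -> 0
  row 3 [00011]: F1=1 F2=1 -> 0
  row 4 [00100]: F1=1 F2=1 -> 0
  row 5 [00101]: F1=1 F2=1 -> 0
  row 6 [00110]: F1=1 F2=1 -> 0
  row 7 [00111]: F1=1 F2=0 (differ) -> 1
  row 8 [01000]: F1=1 F2=1 -> 0
  row 9 [01001]: F1=1 F2=1 -> 0
  row 10 [01010]: F1=1 F2=1 -> 0
  row 11 [01011]: F1=1 F2=1 -> 0
  row 12 [01100]: F1=1 F2=1 -> 0
  row 13 [01101]: F1=1 F2=1 -> 0
  row 14 [01110]: F1=1 F2=1 -> 0
  row 15 [01111]: F1=1 F2=0 (differ) -> 1
  row 16 [10000]: F1=1 F2=1 -> 0
  row 17 [10001]: F1=1 F2=1 -> 0
  row 18 [10010]: F1=0 F2=1 (differ) -> 1
  row 19 [10011]: F1=0 F2=1 (differ) -> 1
  row 20 [10100]: F1=1 F2=1 -> 0
  row 21 [10101]: F1=1 F2=1 -> 0
  row 22 [10110]: F1=0 F2=0 -> 0
  row 23 [10111]: F1=0 F2=1 (differ) -> 1
  row 24 [11000]: F1=1 F2=1 -> 0
  row 25 [11001]: F1=1 F2=1 -> 0
  row 26 [11010]: F1=0 F2=1 (differ) -> 1
  row 27 [11011]: F1=0 F2=1 (differ) -> 1
  row 28 [11100]: F1=1 F2=1 -> 0
  row 29 [11101]: F1=1 F2=1 -> 0
  row 30 [11110]: F1=0 F2=0 -> 0
  row 31 [11111]: F1=0 F2=1 (differ) -> 1
Full result column, 8 rows per line (p,q fixed per line; r,s,t runs 000..111 left to right):
  rows 0-7 [p,q=00]: 00000001  (ones: 1)
  rows 8-15 [p,q=01]: 00000001  (ones: 1)
  rows 16-23 [p,q=10]: 00110001  (ones: 3)
  rows 24-31 [p,q=11]: 00110001  (ones: 3)
Disagreements = 1+1+3+3 = 8

8


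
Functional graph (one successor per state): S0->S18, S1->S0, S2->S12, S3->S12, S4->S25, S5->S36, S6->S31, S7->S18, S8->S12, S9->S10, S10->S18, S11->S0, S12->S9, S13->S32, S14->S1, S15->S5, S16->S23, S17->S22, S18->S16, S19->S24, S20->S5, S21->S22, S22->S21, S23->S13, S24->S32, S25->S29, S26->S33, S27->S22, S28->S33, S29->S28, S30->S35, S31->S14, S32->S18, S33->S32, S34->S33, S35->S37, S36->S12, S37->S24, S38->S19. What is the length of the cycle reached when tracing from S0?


Trace from S0 until a state repeats:
  S0 -> S18 -> S16 -> S23 -> S13 -> S32 -> S18
S18 first seen at step 1, revisited at step 6.
Cycle length = 6 - 1 = 5

5


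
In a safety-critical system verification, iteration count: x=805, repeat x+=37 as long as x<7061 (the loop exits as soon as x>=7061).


Step 1: x goes from 805 toward 7061 by 37; the body runs while x<7061, so iterations = ceil((bound-start)/step)
Step 2: Distance=6256
Step 3: ceil(6256/37)=170

170


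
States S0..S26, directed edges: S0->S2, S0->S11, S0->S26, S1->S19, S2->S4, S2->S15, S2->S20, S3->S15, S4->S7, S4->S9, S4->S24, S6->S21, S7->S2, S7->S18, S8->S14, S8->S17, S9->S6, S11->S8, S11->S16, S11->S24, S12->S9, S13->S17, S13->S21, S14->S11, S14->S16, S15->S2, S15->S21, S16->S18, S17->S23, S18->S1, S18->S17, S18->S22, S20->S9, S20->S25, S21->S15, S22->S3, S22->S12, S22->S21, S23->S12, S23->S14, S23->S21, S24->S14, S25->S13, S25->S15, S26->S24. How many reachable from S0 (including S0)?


BFS from S0:
  layer 0: {S0}
  layer 1: {S2, S11, S26}
  layer 2: {S4, S8, S15, S16, S20, S24}
  layer 3: {S7, S9, S14, S17, S18, S21, S25}
  layer 4: {S1, S6, S13, S22, S23}
  layer 5: {S3, S12, S19}
Reachable set: {S0, S1, S2, S3, S4, S6, S7, S8, S9, S11, S12, S13, S14, S15, S16, S17, S18, S19, S20, S21, S22, S23, S24, S25, S26}
Count = 25

25


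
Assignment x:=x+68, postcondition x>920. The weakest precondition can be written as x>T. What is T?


Formula: wp(x:=E, P) = P[E/x] (substitute E for x in postcondition)
Step 1: Postcondition: x>920
Step 2: Substitute x+68 for x: x+68>920
Step 3: Solve for x: x > 920-68 = 852

852


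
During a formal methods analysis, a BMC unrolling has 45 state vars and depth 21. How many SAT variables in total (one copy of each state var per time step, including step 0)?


BMC unrolls to depth k, creating one copy of each state var for steps 0..k.
Step count = 21 + 1 = 22 (steps 0 through 21)
Vars per step = 45
Total = 45 * 22 = 990

990


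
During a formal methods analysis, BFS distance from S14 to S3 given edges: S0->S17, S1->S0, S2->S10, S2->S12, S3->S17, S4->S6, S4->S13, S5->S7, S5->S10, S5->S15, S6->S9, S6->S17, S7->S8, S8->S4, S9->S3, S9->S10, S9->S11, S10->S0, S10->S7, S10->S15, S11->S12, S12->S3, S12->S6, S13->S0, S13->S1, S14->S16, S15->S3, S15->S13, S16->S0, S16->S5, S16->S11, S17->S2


BFS layer-by-layer from S14:
  dist 0: {S14}
  dist 1: {S16}
  dist 2: {S0, S5, S11}
  dist 3: {S7, S10, S12, S15, S17}
  dist 4: {S2, S3, S6, S8, S13}
  -> S3 reached at distance 4
Shortest path length = 4

4


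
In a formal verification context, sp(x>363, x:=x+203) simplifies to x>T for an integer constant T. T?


Formula: sp(P, x:=E) = exists old_x. (x = E[old_x/x]) AND P[old_x/x] (old_x is the value of x before the assignment; eliminate old_x by solving x = E[old_x/x] for old_x)
Step 1: Precondition P: x>363, i.e. old_x > 363
Step 2: Assignment gives x = old_x + 203, so old_x = x - 203
Step 3: Substitute into P: x - 203 > 363
Step 4: Simplify: x > 363+203 = 566

566


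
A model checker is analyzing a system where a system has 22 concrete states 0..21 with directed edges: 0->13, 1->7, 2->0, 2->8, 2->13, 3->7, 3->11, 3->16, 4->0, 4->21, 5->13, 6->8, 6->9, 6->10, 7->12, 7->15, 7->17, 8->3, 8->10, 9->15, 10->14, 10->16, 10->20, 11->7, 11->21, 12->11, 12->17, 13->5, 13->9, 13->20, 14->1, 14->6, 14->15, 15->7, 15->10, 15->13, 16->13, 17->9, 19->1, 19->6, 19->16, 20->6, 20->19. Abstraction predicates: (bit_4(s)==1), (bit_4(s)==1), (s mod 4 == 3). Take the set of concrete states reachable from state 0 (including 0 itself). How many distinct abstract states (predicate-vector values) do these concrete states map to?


BFS from 0:
Concrete reachable: {0, 1, 3, 5, 6, 7, 8, 9, 10, 11, 12, 13, 14, 15, 16, 17, 19, 20, 21}
Abstract via predicates (bit_4(s)==1), (bit_4(s)==1), (s mod 4 == 3):
  (0,0,0) <- {0, 1, 5, 6, 8, 9, 10, 12, 13, 14}
  (0,0,1) <- {3, 7, 11, 15}
  (1,1,0) <- {16, 17, 20, 21}
  (1,1,1) <- {19}
Distinct abstract states = 4

4


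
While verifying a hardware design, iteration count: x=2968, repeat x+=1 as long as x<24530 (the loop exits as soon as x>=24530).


Step 1: x goes from 2968 toward 24530 by 1; the body runs while x<24530, so iterations = ceil((bound-start)/step)
Step 2: Distance=21562
Step 3: ceil(21562/1)=21562

21562


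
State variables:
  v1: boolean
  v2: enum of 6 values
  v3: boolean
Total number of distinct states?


State space = product of domain sizes of all variables.
Domain sizes:
  v1 (boolean): 2
  v2 (enum of 6 values): 6
  v3 (boolean): 2
Product = 2 * 6 * 2 = 24

24


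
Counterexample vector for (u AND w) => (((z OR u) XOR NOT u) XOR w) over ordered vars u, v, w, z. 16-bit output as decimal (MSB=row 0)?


F1 = (u AND w)
F2 = (((z OR u) XOR NOT u) XOR w)
Counterexample to F1=>F2 is where F1=1 and F2=0.
Evaluate each row (bits = u,v,w,z, MSB first):
  row 0 [0000]: F1=0 F2=1 -> F1&~F2 -> 0
  row 1 [0001]: F1=0 F2=0 -> F1&~F2 -> 0
  row 2 [0010]: F1=0 F2=0 -> F1&~F2 -> 0
  row 3 [0011]: F1=0 F2=1 -> F1&~F2 -> 0
  row 4 [0100]: F1=0 F2=1 -> F1&~F2 -> 0
  row 5 [0101]: F1=0 F2=0 -> F1&~F2 -> 0
  row 6 [0110]: F1=0 F2=0 -> F1&~F2 -> 0
  row 7 [0111]: F1=0 F2=1 -> F1&~F2 -> 0
  row 8 [1000]: F1=0 F2=1 -> F1&~F2 -> 0
  row 9 [1001]: F1=0 F2=1 -> F1&~F2 -> 0
  row 10 [1010]: F1=1 F2=0 -> F1&~F2 -> 1
  row 11 [1011]: F1=1 F2=0 -> F1&~F2 -> 1
  row 12 [1100]: F1=0 F2=1 -> F1&~F2 -> 0
  row 13 [1101]: F1=0 F2=1 -> F1&~F2 -> 0
  row 14 [1110]: F1=1 F2=0 -> F1&~F2 -> 1
  row 15 [1111]: F1=1 F2=0 -> F1&~F2 -> 1
Full result column, 4 rows per line (u,v fixed per line; w,z runs 00..11 left to right):
  rows 0-3 [u,v=00]: 0000  = hex 0
  rows 4-7 [u,v=01]: 0000  = hex 0
  rows 8-11 [u,v=10]: 0011  = hex 3
  rows 12-15 [u,v=11]: 0011  = hex 3
Counterexample vector (row 0 .. row 15) = 0000000000110011
Output column grouped in 4s = 0000 0000 0011 0011 = 0x0033
Convert to decimal digit by digit (value = value*16 + digit):
  0 -> 0
  0*16 + 0 = 0
  0*16 + 3 = 3
  3*16 + 3 = 51
Decimal = 51

51


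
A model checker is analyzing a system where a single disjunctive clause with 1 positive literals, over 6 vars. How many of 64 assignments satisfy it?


Step 1: Total=2^6=64
Step 2: Unsat when all 1 false: 2^5=32
Step 3: Sat=64-32=32

32


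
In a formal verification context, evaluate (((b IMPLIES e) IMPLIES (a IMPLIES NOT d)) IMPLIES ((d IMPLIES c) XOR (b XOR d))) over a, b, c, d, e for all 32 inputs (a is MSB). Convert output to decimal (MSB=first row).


Formula: (((b IMPLIES e) IMPLIES (a IMPLIES NOT d)) IMPLIES ((d IMPLIES c) XOR (b XOR d))) over a, b, c, d, e (32 rows)
Evaluate each row (bits = a,b,c,d,e, MSB first):
  row 0 [00000]: (((0 IMPLIES 0) IMPLIES (0 IMPLIES NOT 0)) IMPLIES ((0 IMPLIES 0) XOR (0 XOR 0))) -> 1
  row 1 [00001]: (((0 IMPLIES 1) IMPLIES (0 IMPLIES NOT 0)) IMPLIES ((0 IMPLIES 0) XOR (0 XOR 0))) -> 1
  row 2 [00010]: (((0 IMPLIES 0) IMPLIES (0 IMPLIES NOT 1)) IMPLIES ((1 IMPLIES 0) XOR (0 XOR 1))) -> 1
  row 3 [00011]: (((0 IMPLIES 1) IMPLIES (0 IMPLIES NOT 1)) IMPLIES ((1 IMPLIES 0) XOR (0 XOR 1))) -> 1
  row 4 [00100]: (((0 IMPLIES 0) IMPLIES (0 IMPLIES NOT 0)) IMPLIES ((0 IMPLIES 1) XOR (0 XOR 0))) -> 1
  row 5 [00101]: (((0 IMPLIES 1) IMPLIES (0 IMPLIES NOT 0)) IMPLIES ((0 IMPLIES 1) XOR (0 XOR 0))) -> 1
  row 6 [00110]: (((0 IMPLIES 0) IMPLIES (0 IMPLIES NOT 1)) IMPLIES ((1 IMPLIES 1) XOR (0 XOR 1))) -> 0
  row 7 [00111]: (((0 IMPLIES 1) IMPLIES (0 IMPLIES NOT 1)) IMPLIES ((1 IMPLIES 1) XOR (0 XOR 1))) -> 0
  row 8 [01000]: (((1 IMPLIES 0) IMPLIES (0 IMPLIES NOT 0)) IMPLIES ((0 IMPLIES 0) XOR (1 XOR 0))) -> 0
  row 9 [01001]: (((1 IMPLIES 1) IMPLIES (0 IMPLIES NOT 0)) IMPLIES ((0 IMPLIES 0) XOR (1 XOR 0))) -> 0
  row 10 [01010]: (((1 IMPLIES 0) IMPLIES (0 IMPLIES NOT 1)) IMPLIES ((1 IMPLIES 0) XOR (1 XOR 1))) -> 0
  row 11 [01011]: (((1 IMPLIES 1) IMPLIES (0 IMPLIES NOT 1)) IMPLIES ((1 IMPLIES 0) XOR (1 XOR 1))) -> 0
  row 12 [01100]: (((1 IMPLIES 0) IMPLIES (0 IMPLIES NOT 0)) IMPLIES ((0 IMPLIES 1) XOR (1 XOR 0))) -> 0
  row 13 [01101]: (((1 IMPLIES 1) IMPLIES (0 IMPLIES NOT 0)) IMPLIES ((0 IMPLIES 1) XOR (1 XOR 0))) -> 0
  row 14 [01110]: (((1 IMPLIES 0) IMPLIES (0 IMPLIES NOT 1)) IMPLIES ((1 IMPLIES 1) XOR (1 XOR 1))) -> 1
  row 15 [01111]: (((1 IMPLIES 1) IMPLIES (0 IMPLIES NOT 1)) IMPLIES ((1 IMPLIES 1) XOR (1 XOR 1))) -> 1
  row 16 [10000]: (((0 IMPLIES 0) IMPLIES (1 IMPLIES NOT 0)) IMPLIES ((0 IMPLIES 0) XOR (0 XOR 0))) -> 1
  row 17 [10001]: (((0 IMPLIES 1) IMPLIES (1 IMPLIES NOT 0)) IMPLIES ((0 IMPLIES 0) XOR (0 XOR 0))) -> 1
  row 18 [10010]: (((0 IMPLIES 0) IMPLIES (1 IMPLIES NOT 1)) IMPLIES ((1 IMPLIES 0) XOR (0 XOR 1))) -> 1
  row 19 [10011]: (((0 IMPLIES 1) IMPLIES (1 IMPLIES NOT 1)) IMPLIES ((1 IMPLIES 0) XOR (0 XOR 1))) -> 1
  row 20 [10100]: (((0 IMPLIES 0) IMPLIES (1 IMPLIES NOT 0)) IMPLIES ((0 IMPLIES 1) XOR (0 XOR 0))) -> 1
  row 21 [10101]: (((0 IMPLIES 1) IMPLIES (1 IMPLIES NOT 0)) IMPLIES ((0 IMPLIES 1) XOR (0 XOR 0))) -> 1
  row 22 [10110]: (((0 IMPLIES 0) IMPLIES (1 IMPLIES NOT 1)) IMPLIES ((1 IMPLIES 1) XOR (0 XOR 1))) -> 1
  row 23 [10111]: (((0 IMPLIES 1) IMPLIES (1 IMPLIES NOT 1)) IMPLIES ((1 IMPLIES 1) XOR (0 XOR 1))) -> 1
  row 24 [11000]: (((1 IMPLIES 0) IMPLIES (1 IMPLIES NOT 0)) IMPLIES ((0 IMPLIES 0) XOR (1 XOR 0))) -> 0
  row 25 [11001]: (((1 IMPLIES 1) IMPLIES (1 IMPLIES NOT 0)) IMPLIES ((0 IMPLIES 0) XOR (1 XOR 0))) -> 0
  row 26 [11010]: (((1 IMPLIES 0) IMPLIES (1 IMPLIES NOT 1)) IMPLIES ((1 IMPLIES 0) XOR (1 XOR 1))) -> 0
  row 27 [11011]: (((1 IMPLIES 1) IMPLIES (1 IMPLIES NOT 1)) IMPLIES ((1 IMPLIES 0) XOR (1 XOR 1))) -> 1
  row 28 [11100]: (((1 IMPLIES 0) IMPLIES (1 IMPLIES NOT 0)) IMPLIES ((0 IMPLIES 1) XOR (1 XOR 0))) -> 0
  row 29 [11101]: (((1 IMPLIES 1) IMPLIES (1 IMPLIES NOT 0)) IMPLIES ((0 IMPLIES 1) XOR (1 XOR 0))) -> 0
  row 30 [11110]: (((1 IMPLIES 0) IMPLIES (1 IMPLIES NOT 1)) IMPLIES ((1 IMPLIES 1) XOR (1 XOR 1))) -> 1
  row 31 [11111]: (((1 IMPLIES 1) IMPLIES (1 IMPLIES NOT 1)) IMPLIES ((1 IMPLIES 1) XOR (1 XOR 1))) -> 1
Full result column, 4 rows per line (a,b,c fixed per line; d,e runs 00..11 left to right):
  rows 0-3 [a,b,c=000]: 1111  = hex F
  rows 4-7 [a,b,c=001]: 1100  = hex C
  rows 8-11 [a,b,c=010]: 0000  = hex 0
  rows 12-15 [a,b,c=011]: 0011  = hex 3
  rows 16-19 [a,b,c=100]: 1111  = hex F
  rows 20-23 [a,b,c=101]: 1111  = hex F
  rows 24-27 [a,b,c=110]: 0001  = hex 1
  rows 28-31 [a,b,c=111]: 0011  = hex 3
Output column (row 0 .. row 31) = 11111100000000111111111100010011
Output column grouped in 4s = 1111 1100 0000 0011 1111 1111 0001 0011 = 0xFC03FF13
Convert to decimal digit by digit (value = value*16 + digit):
  F -> 15
  15*16 + 12 (C) = 252
  252*16 + 0 = 4032
  4032*16 + 3 = 64515
  64515*16 + 15 (F) = 1032255
  1032255*16 + 15 (F) = 16516095
  16516095*16 + 1 = 264257521
  264257521*16 + 3 = 4228120339
Decimal = 4228120339

4228120339


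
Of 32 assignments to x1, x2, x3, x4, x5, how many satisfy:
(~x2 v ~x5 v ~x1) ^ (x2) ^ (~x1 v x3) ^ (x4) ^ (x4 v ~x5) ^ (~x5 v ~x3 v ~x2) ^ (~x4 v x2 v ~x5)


CNF with 7 clauses over 5 vars (32 assignments).
An assignment satisfies CNF iff every clause has >=1 true literal.
Check each row (bits = x1,x2,x3,x4,x5; clause T/F shown):
  row 0 [00000]: clauses=TFTFTTT -> 0
  row 1 [00001]: clauses=TFTFFTT -> 0
  row 2 [00010]: clauses=TFTTTTT -> 0
  row 3 [00011]: clauses=TFTTTTF -> 0
  row 4 [00100]: clauses=TFTFTTT -> 0
  row 5 [00101]: clauses=TFTFFTT -> 0
  row 6 [00110]: clauses=TFTTTTT -> 0
  row 7 [00111]: clauses=TFTTTTF -> 0
  row 8 [01000]: clauses=TTTFTTT -> 0
  row 9 [01001]: clauses=TTTFFTT -> 0
  row 10 [01010]: clauses=TTTTTTT -> 1
  row 11 [01011]: clauses=TTTTTTT -> 1
  row 12 [01100]: clauses=TTTFTTT -> 0
  row 13 [01101]: clauses=TTTFFFT -> 0
  row 14 [01110]: clauses=TTTTTTT -> 1
  row 15 [01111]: clauses=TTTTTFT -> 0
  row 16 [10000]: clauses=TFFFTTT -> 0
  row 17 [10001]: clauses=TFFFFTT -> 0
  row 18 [10010]: clauses=TFFTTTT -> 0
  row 19 [10011]: clauses=TFFTTTF -> 0
  row 20 [10100]: clauses=TFTFTTT -> 0
  row 21 [10101]: clauses=TFTFFTT -> 0
  row 22 [10110]: clauses=TFTTTTT -> 0
  row 23 [10111]: clauses=TFTTTTF -> 0
  row 24 [11000]: clauses=TTFFTTT -> 0
  row 25 [11001]: clauses=FTFFFTT -> 0
  row 26 [11010]: clauses=TTFTTTT -> 0
  row 27 [11011]: clauses=FTFTTTT -> 0
  row 28 [11100]: clauses=TTTFTTT -> 0
  row 29 [11101]: clauses=FTTFFFT -> 0
  row 30 [11110]: clauses=TTTTTTT -> 1
  row 31 [11111]: clauses=FTTTTFT -> 0
Full result column, 8 rows per line (x1,x2 fixed per line; x3,x4,x5 runs 000..111 left to right):
  rows 0-7 [x1,x2=00]: 00000000  (ones: 0)
  rows 8-15 [x1,x2=01]: 00110010  (ones: 3)
  rows 16-23 [x1,x2=10]: 00000000  (ones: 0)
  rows 24-31 [x1,x2=11]: 00000010  (ones: 1)
Satisfying assignments = 0+3+0+1 = 4

4


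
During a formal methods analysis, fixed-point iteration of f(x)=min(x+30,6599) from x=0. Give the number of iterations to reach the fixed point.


Step 1: x=0, cap=6599, increment=30
Step 2: x grows by 30 each step until capped at 6599; fixed point is x=6599
Step 3: iterations = ceil(6599/30) = 220

220


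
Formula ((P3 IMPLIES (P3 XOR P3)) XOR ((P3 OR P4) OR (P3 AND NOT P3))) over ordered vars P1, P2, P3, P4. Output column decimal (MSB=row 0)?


Formula: ((P3 IMPLIES (P3 XOR P3)) XOR ((P3 OR P4) OR (P3 AND NOT P3))) over P1, P2, P3, P4 (16 rows)
Evaluate each row (bits = P1,P2,P3,P4, MSB first):
  row 0 [0000]: ((0 IMPLIES (0 XOR 0)) XOR ((0 OR 0) OR (0 AND NOT 0))) -> 1
  row 1 [0001]: ((0 IMPLIES (0 XOR 0)) XOR ((0 OR 1) OR (0 AND NOT 0))) -> 0
  row 2 [0010]: ((1 IMPLIES (1 XOR 1)) XOR ((1 OR 0) OR (1 AND NOT 1))) -> 1
  row 3 [0011]: ((1 IMPLIES (1 XOR 1)) XOR ((1 OR 1) OR (1 AND NOT 1))) -> 1
  row 4 [0100]: ((0 IMPLIES (0 XOR 0)) XOR ((0 OR 0) OR (0 AND NOT 0))) -> 1
  row 5 [0101]: ((0 IMPLIES (0 XOR 0)) XOR ((0 OR 1) OR (0 AND NOT 0))) -> 0
  row 6 [0110]: ((1 IMPLIES (1 XOR 1)) XOR ((1 OR 0) OR (1 AND NOT 1))) -> 1
  row 7 [0111]: ((1 IMPLIES (1 XOR 1)) XOR ((1 OR 1) OR (1 AND NOT 1))) -> 1
  row 8 [1000]: ((0 IMPLIES (0 XOR 0)) XOR ((0 OR 0) OR (0 AND NOT 0))) -> 1
  row 9 [1001]: ((0 IMPLIES (0 XOR 0)) XOR ((0 OR 1) OR (0 AND NOT 0))) -> 0
  row 10 [1010]: ((1 IMPLIES (1 XOR 1)) XOR ((1 OR 0) OR (1 AND NOT 1))) -> 1
  row 11 [1011]: ((1 IMPLIES (1 XOR 1)) XOR ((1 OR 1) OR (1 AND NOT 1))) -> 1
  row 12 [1100]: ((0 IMPLIES (0 XOR 0)) XOR ((0 OR 0) OR (0 AND NOT 0))) -> 1
  row 13 [1101]: ((0 IMPLIES (0 XOR 0)) XOR ((0 OR 1) OR (0 AND NOT 0))) -> 0
  row 14 [1110]: ((1 IMPLIES (1 XOR 1)) XOR ((1 OR 0) OR (1 AND NOT 1))) -> 1
  row 15 [1111]: ((1 IMPLIES (1 XOR 1)) XOR ((1 OR 1) OR (1 AND NOT 1))) -> 1
Full result column, 4 rows per line (P1,P2 fixed per line; P3,P4 runs 00..11 left to right):
  rows 0-3 [P1,P2=00]: 1011  = hex B
  rows 4-7 [P1,P2=01]: 1011  = hex B
  rows 8-11 [P1,P2=10]: 1011  = hex B
  rows 12-15 [P1,P2=11]: 1011  = hex B
Output column (row 0 .. row 15) = 1011101110111011
Output column grouped in 4s = 1011 1011 1011 1011 = 0xBBBB
Convert to decimal digit by digit (value = value*16 + digit):
  B -> 11
  11*16 + 11 (B) = 187
  187*16 + 11 (B) = 3003
  3003*16 + 11 (B) = 48059
Decimal = 48059

48059


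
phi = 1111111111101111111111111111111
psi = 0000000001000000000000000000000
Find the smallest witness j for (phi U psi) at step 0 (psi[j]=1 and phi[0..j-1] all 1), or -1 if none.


(phi U psi) at 0: need smallest j with psi[j]=1 and phi[i]=1 for all i in [0,j).
Scan from step 0:
  step 0: phi=1, psi=0 -> continue
  step 1: phi=1, psi=0 -> continue
  step 2: phi=1, psi=0 -> continue
  step 3: phi=1, psi=0 -> continue
  step 9: psi=1 and phi held for [0,9) -> witness found
Witness step = 9

9


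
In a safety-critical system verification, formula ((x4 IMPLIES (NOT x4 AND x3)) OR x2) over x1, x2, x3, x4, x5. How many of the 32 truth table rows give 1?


Formula: ((x4 IMPLIES (NOT x4 AND x3)) OR x2) over 5 vars (32 rows)
Evaluate each row (x1, x2, x3, x4, x5 as bits, MSB first):
  row 0 [00000]: ((0 IMPLIES (NOT 0 AND 0)) OR 0) -> 1
  row 1 [00001]: ((0 IMPLIES (NOT 0 AND 0)) OR 0) -> 1
  row 2 [00010]: ((1 IMPLIES (NOT 1 AND 0)) OR 0) -> 0
  row 3 [00011]: ((1 IMPLIES (NOT 1 AND 0)) OR 0) -> 0
  row 4 [00100]: ((0 IMPLIES (NOT 0 AND 1)) OR 0) -> 1
  row 5 [00101]: ((0 IMPLIES (NOT 0 AND 1)) OR 0) -> 1
  row 6 [00110]: ((1 IMPLIES (NOT 1 AND 1)) OR 0) -> 0
  row 7 [00111]: ((1 IMPLIES (NOT 1 AND 1)) OR 0) -> 0
  row 8 [01000]: ((0 IMPLIES (NOT 0 AND 0)) OR 1) -> 1
  row 9 [01001]: ((0 IMPLIES (NOT 0 AND 0)) OR 1) -> 1
  row 10 [01010]: ((1 IMPLIES (NOT 1 AND 0)) OR 1) -> 1
  row 11 [01011]: ((1 IMPLIES (NOT 1 AND 0)) OR 1) -> 1
  row 12 [01100]: ((0 IMPLIES (NOT 0 AND 1)) OR 1) -> 1
  row 13 [01101]: ((0 IMPLIES (NOT 0 AND 1)) OR 1) -> 1
  row 14 [01110]: ((1 IMPLIES (NOT 1 AND 1)) OR 1) -> 1
  row 15 [01111]: ((1 IMPLIES (NOT 1 AND 1)) OR 1) -> 1
  row 16 [10000]: ((0 IMPLIES (NOT 0 AND 0)) OR 0) -> 1
  row 17 [10001]: ((0 IMPLIES (NOT 0 AND 0)) OR 0) -> 1
  row 18 [10010]: ((1 IMPLIES (NOT 1 AND 0)) OR 0) -> 0
  row 19 [10011]: ((1 IMPLIES (NOT 1 AND 0)) OR 0) -> 0
  row 20 [10100]: ((0 IMPLIES (NOT 0 AND 1)) OR 0) -> 1
  row 21 [10101]: ((0 IMPLIES (NOT 0 AND 1)) OR 0) -> 1
  row 22 [10110]: ((1 IMPLIES (NOT 1 AND 1)) OR 0) -> 0
  row 23 [10111]: ((1 IMPLIES (NOT 1 AND 1)) OR 0) -> 0
  row 24 [11000]: ((0 IMPLIES (NOT 0 AND 0)) OR 1) -> 1
  row 25 [11001]: ((0 IMPLIES (NOT 0 AND 0)) OR 1) -> 1
  row 26 [11010]: ((1 IMPLIES (NOT 1 AND 0)) OR 1) -> 1
  row 27 [11011]: ((1 IMPLIES (NOT 1 AND 0)) OR 1) -> 1
  row 28 [11100]: ((0 IMPLIES (NOT 0 AND 1)) OR 1) -> 1
  row 29 [11101]: ((0 IMPLIES (NOT 0 AND 1)) OR 1) -> 1
  row 30 [11110]: ((1 IMPLIES (NOT 1 AND 1)) OR 1) -> 1
  row 31 [11111]: ((1 IMPLIES (NOT 1 AND 1)) OR 1) -> 1
Full result column, 8 rows per line (x1,x2 fixed per line; x3,x4,x5 runs 000..111 left to right):
  rows 0-7 [x1,x2=00]: 11001100  (ones: 4)
  rows 8-15 [x1,x2=01]: 11111111  (ones: 8)
  rows 16-23 [x1,x2=10]: 11001100  (ones: 4)
  rows 24-31 [x1,x2=11]: 11111111  (ones: 8)
Count of 1-rows = 4+8+4+8 = 24

24


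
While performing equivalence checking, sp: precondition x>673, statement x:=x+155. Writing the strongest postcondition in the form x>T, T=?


Formula: sp(P, x:=E) = exists old_x. (x = E[old_x/x]) AND P[old_x/x] (old_x is the value of x before the assignment; eliminate old_x by solving x = E[old_x/x] for old_x)
Step 1: Precondition P: x>673, i.e. old_x > 673
Step 2: Assignment gives x = old_x + 155, so old_x = x - 155
Step 3: Substitute into P: x - 155 > 673
Step 4: Simplify: x > 673+155 = 828

828


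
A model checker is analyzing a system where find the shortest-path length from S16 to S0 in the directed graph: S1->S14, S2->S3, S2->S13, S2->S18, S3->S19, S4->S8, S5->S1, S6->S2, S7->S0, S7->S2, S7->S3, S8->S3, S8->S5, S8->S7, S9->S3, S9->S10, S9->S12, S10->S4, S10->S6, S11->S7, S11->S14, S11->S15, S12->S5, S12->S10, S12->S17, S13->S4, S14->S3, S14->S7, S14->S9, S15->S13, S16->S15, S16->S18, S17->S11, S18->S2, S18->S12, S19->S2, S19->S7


BFS layer-by-layer from S16:
  dist 0: {S16}
  dist 1: {S15, S18}
  dist 2: {S2, S12, S13}
  dist 3: {S3, S4, S5, S10, S17}
  dist 4: {S1, S6, S8, S11, S19}
  dist 5: {S7, S14}
  dist 6: {S0, S9}
  -> S0 reached at distance 6
Shortest path length = 6

6


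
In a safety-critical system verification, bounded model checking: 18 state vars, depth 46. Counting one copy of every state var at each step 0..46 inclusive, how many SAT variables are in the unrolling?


BMC unrolls to depth k, creating one copy of each state var for steps 0..k.
Step count = 46 + 1 = 47 (steps 0 through 46)
Vars per step = 18
Total = 18 * 47 = 846

846


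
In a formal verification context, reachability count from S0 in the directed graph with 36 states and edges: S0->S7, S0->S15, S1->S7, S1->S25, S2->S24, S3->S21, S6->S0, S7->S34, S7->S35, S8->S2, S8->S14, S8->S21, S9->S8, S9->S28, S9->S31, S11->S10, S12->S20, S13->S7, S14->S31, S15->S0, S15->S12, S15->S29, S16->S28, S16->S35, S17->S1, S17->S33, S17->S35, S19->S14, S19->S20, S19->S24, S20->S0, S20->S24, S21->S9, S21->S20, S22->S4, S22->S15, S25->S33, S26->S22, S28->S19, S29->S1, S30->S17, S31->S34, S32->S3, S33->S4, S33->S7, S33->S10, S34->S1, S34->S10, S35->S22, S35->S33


BFS from S0:
  layer 0: {S0}
  layer 1: {S7, S15}
  layer 2: {S12, S29, S34, S35}
  layer 3: {S1, S10, S20, S22, S33}
  layer 4: {S4, S24, S25}
Reachable set: {S0, S1, S4, S7, S10, S12, S15, S20, S22, S24, S25, S29, S33, S34, S35}
Count = 15

15


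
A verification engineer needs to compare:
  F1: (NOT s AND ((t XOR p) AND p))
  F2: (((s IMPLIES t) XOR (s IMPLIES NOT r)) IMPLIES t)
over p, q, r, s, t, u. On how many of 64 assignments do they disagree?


F1 = (NOT s AND ((t XOR p) AND p))
F2 = (((s IMPLIES t) XOR (s IMPLIES NOT r)) IMPLIES t)
Evaluate both on each of 64 rows (bits = p,q,r,s,t,u):
  row 0 [000000]: F1=0 F2=1 (differ) -> 1
  row 1 [000001]: F1=0 F2=1 (differ) -> 1
  row 2 [000010]: F1=0 F2=1 (differ) -> 1
  row 3 [000011]: F1=0 F2=1 (differ) -> 1
  row 4 [000100]: F1=0 F2=0 -> 0
  (every remaining row is evaluated the same way; all 64 results are listed next)
Full result column, 8 rows per line (p,q,r fixed per line; s,t,u runs 000..111 left to right):
  rows 0-7 [p,q,r=000]: 11110011  (ones: 6)
  rows 8-15 [p,q,r=001]: 11111111  (ones: 8)
  rows 16-23 [p,q,r=010]: 11110011  (ones: 6)
  rows 24-31 [p,q,r=011]: 11111111  (ones: 8)
  rows 32-39 [p,q,r=100]: 00110011  (ones: 4)
  rows 40-47 [p,q,r=101]: 00111111  (ones: 6)
  rows 48-55 [p,q,r=110]: 00110011  (ones: 4)
  rows 56-63 [p,q,r=111]: 00111111  (ones: 6)
Disagreements = 6+8+6+8+4+6+4+6 = 48

48


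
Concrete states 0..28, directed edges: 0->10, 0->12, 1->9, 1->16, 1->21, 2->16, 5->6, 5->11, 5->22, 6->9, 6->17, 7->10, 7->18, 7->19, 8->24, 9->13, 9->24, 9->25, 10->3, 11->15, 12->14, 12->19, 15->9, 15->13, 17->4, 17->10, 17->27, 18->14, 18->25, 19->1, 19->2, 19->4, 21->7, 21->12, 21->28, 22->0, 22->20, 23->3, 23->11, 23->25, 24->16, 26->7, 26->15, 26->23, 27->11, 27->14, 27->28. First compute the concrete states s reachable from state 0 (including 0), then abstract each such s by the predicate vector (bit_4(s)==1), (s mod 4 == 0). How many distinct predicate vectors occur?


BFS from 0:
Concrete reachable: {0, 1, 2, 3, 4, 7, 9, 10, 12, 13, 14, 16, 18, 19, 21, 24, 25, 28}
Abstract via predicates (bit_4(s)==1), (s mod 4 == 0):
  (0,0) <- {1, 2, 3, 7, 9, 10, 13, 14}
  (0,1) <- {0, 4, 12}
  (1,0) <- {18, 19, 21, 25}
  (1,1) <- {16, 24, 28}
Distinct abstract states = 4

4


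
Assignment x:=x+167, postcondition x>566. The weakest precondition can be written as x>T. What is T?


Formula: wp(x:=E, P) = P[E/x] (substitute E for x in postcondition)
Step 1: Postcondition: x>566
Step 2: Substitute x+167 for x: x+167>566
Step 3: Solve for x: x > 566-167 = 399

399


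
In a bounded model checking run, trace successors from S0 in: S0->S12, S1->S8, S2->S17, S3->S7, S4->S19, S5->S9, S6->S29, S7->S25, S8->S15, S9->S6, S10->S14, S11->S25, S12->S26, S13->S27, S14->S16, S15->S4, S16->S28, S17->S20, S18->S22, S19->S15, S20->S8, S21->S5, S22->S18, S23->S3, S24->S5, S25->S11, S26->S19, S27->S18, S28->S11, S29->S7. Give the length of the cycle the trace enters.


Trace from S0 until a state repeats:
  S0 -> S12 -> S26 -> S19 -> S15 -> S4 -> S19
S19 first seen at step 3, revisited at step 6.
Cycle length = 6 - 3 = 3

3


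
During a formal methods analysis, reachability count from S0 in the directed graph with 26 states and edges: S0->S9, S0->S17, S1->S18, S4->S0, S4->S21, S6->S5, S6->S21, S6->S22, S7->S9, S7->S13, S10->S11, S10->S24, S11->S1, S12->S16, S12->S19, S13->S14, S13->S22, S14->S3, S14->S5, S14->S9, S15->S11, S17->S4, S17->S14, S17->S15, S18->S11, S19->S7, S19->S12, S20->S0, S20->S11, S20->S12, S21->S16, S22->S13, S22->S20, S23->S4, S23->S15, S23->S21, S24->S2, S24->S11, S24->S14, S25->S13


BFS from S0:
  layer 0: {S0}
  layer 1: {S9, S17}
  layer 2: {S4, S14, S15}
  layer 3: {S3, S5, S11, S21}
  layer 4: {S1, S16}
  layer 5: {S18}
Reachable set: {S0, S1, S3, S4, S5, S9, S11, S14, S15, S16, S17, S18, S21}
Count = 13

13


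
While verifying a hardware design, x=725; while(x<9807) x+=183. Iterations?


Step 1: x goes from 725 toward 9807 by 183; the body runs while x<9807, so iterations = ceil((bound-start)/step)
Step 2: Distance=9082
Step 3: ceil(9082/183)=50

50


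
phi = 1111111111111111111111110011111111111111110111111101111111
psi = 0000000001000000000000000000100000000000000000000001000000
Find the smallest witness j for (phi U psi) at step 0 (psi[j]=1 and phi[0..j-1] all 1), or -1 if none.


(phi U psi) at 0: need smallest j with psi[j]=1 and phi[i]=1 for all i in [0,j).
Scan from step 0:
  step 0: phi=1, psi=0 -> continue
  step 1: phi=1, psi=0 -> continue
  step 2: phi=1, psi=0 -> continue
  step 3: phi=1, psi=0 -> continue
  step 9: psi=1 and phi held for [0,9) -> witness found
Witness step = 9

9


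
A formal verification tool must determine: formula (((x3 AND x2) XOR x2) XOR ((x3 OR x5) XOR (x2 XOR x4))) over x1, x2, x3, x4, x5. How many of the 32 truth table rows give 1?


Formula: (((x3 AND x2) XOR x2) XOR ((x3 OR x5) XOR (x2 XOR x4))) over 5 vars (32 rows)
Evaluate each row (x1, x2, x3, x4, x5 as bits, MSB first):
  row 0 [00000]: (((0 AND 0) XOR 0) XOR ((0 OR 0) XOR (0 XOR 0))) -> 0
  row 1 [00001]: (((0 AND 0) XOR 0) XOR ((0 OR 1) XOR (0 XOR 0))) -> 1
  row 2 [00010]: (((0 AND 0) XOR 0) XOR ((0 OR 0) XOR (0 XOR 1))) -> 1
  row 3 [00011]: (((0 AND 0) XOR 0) XOR ((0 OR 1) XOR (0 XOR 1))) -> 0
  row 4 [00100]: (((1 AND 0) XOR 0) XOR ((1 OR 0) XOR (0 XOR 0))) -> 1
  row 5 [00101]: (((1 AND 0) XOR 0) XOR ((1 OR 1) XOR (0 XOR 0))) -> 1
  row 6 [00110]: (((1 AND 0) XOR 0) XOR ((1 OR 0) XOR (0 XOR 1))) -> 0
  row 7 [00111]: (((1 AND 0) XOR 0) XOR ((1 OR 1) XOR (0 XOR 1))) -> 0
  row 8 [01000]: (((0 AND 1) XOR 1) XOR ((0 OR 0) XOR (1 XOR 0))) -> 0
  row 9 [01001]: (((0 AND 1) XOR 1) XOR ((0 OR 1) XOR (1 XOR 0))) -> 1
  row 10 [01010]: (((0 AND 1) XOR 1) XOR ((0 OR 0) XOR (1 XOR 1))) -> 1
  row 11 [01011]: (((0 AND 1) XOR 1) XOR ((0 OR 1) XOR (1 XOR 1))) -> 0
  row 12 [01100]: (((1 AND 1) XOR 1) XOR ((1 OR 0) XOR (1 XOR 0))) -> 0
  row 13 [01101]: (((1 AND 1) XOR 1) XOR ((1 OR 1) XOR (1 XOR 0))) -> 0
  row 14 [01110]: (((1 AND 1) XOR 1) XOR ((1 OR 0) XOR (1 XOR 1))) -> 1
  row 15 [01111]: (((1 AND 1) XOR 1) XOR ((1 OR 1) XOR (1 XOR 1))) -> 1
  row 16 [10000]: (((0 AND 0) XOR 0) XOR ((0 OR 0) XOR (0 XOR 0))) -> 0
  row 17 [10001]: (((0 AND 0) XOR 0) XOR ((0 OR 1) XOR (0 XOR 0))) -> 1
  row 18 [10010]: (((0 AND 0) XOR 0) XOR ((0 OR 0) XOR (0 XOR 1))) -> 1
  row 19 [10011]: (((0 AND 0) XOR 0) XOR ((0 OR 1) XOR (0 XOR 1))) -> 0
  row 20 [10100]: (((1 AND 0) XOR 0) XOR ((1 OR 0) XOR (0 XOR 0))) -> 1
  row 21 [10101]: (((1 AND 0) XOR 0) XOR ((1 OR 1) XOR (0 XOR 0))) -> 1
  row 22 [10110]: (((1 AND 0) XOR 0) XOR ((1 OR 0) XOR (0 XOR 1))) -> 0
  row 23 [10111]: (((1 AND 0) XOR 0) XOR ((1 OR 1) XOR (0 XOR 1))) -> 0
  row 24 [11000]: (((0 AND 1) XOR 1) XOR ((0 OR 0) XOR (1 XOR 0))) -> 0
  row 25 [11001]: (((0 AND 1) XOR 1) XOR ((0 OR 1) XOR (1 XOR 0))) -> 1
  row 26 [11010]: (((0 AND 1) XOR 1) XOR ((0 OR 0) XOR (1 XOR 1))) -> 1
  row 27 [11011]: (((0 AND 1) XOR 1) XOR ((0 OR 1) XOR (1 XOR 1))) -> 0
  row 28 [11100]: (((1 AND 1) XOR 1) XOR ((1 OR 0) XOR (1 XOR 0))) -> 0
  row 29 [11101]: (((1 AND 1) XOR 1) XOR ((1 OR 1) XOR (1 XOR 0))) -> 0
  row 30 [11110]: (((1 AND 1) XOR 1) XOR ((1 OR 0) XOR (1 XOR 1))) -> 1
  row 31 [11111]: (((1 AND 1) XOR 1) XOR ((1 OR 1) XOR (1 XOR 1))) -> 1
Full result column, 8 rows per line (x1,x2 fixed per line; x3,x4,x5 runs 000..111 left to right):
  rows 0-7 [x1,x2=00]: 01101100  (ones: 4)
  rows 8-15 [x1,x2=01]: 01100011  (ones: 4)
  rows 16-23 [x1,x2=10]: 01101100  (ones: 4)
  rows 24-31 [x1,x2=11]: 01100011  (ones: 4)
Count of 1-rows = 4+4+4+4 = 16

16
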